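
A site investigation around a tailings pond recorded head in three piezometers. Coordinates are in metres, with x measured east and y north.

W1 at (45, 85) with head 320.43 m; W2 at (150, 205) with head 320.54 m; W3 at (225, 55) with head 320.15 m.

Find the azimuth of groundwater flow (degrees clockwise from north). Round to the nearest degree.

With h = a·x + b·y + c and W1 as origin, the differences give:
  105·a + 120·b = +0.11
  180·a + (-30)·b = -0.28
Eliminate b (×(-30) and ×120, subtract): -24750·a = 30.300 → a = ∂h/∂x = -0.001224
Back-substitute: b = ∂h/∂y = +0.001988.
Flow direction (−∇h) has components (+0.001224 E, -0.001988 N).
Azimuth = atan2(E, N) = atan2(+0.001224, -0.001988) = 148.4° ≈ 148°.

148°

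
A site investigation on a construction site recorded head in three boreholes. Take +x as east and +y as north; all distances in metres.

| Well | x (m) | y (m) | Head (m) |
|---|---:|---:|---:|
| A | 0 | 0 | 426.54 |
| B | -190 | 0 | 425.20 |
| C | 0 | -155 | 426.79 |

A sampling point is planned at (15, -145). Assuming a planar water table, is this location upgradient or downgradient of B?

∂h/∂x = (425.20 − 426.54) / (-190 − 0) = +0.007053
∂h/∂y = (426.79 − 426.54) / (-155 − 0) = -0.001613
Head at (15, -145) = 426.54 + (+0.007053)·(15) + (-0.001613)·(-145) = 426.88 m.
That is higher than the 425.20 m at B, so the point is upgradient.

upgradient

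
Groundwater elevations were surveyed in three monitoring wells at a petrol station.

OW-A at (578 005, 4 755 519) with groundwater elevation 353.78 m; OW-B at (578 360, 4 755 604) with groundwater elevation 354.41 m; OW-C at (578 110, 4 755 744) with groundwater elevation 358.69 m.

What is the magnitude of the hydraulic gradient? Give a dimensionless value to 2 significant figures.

0.024

Taking OW-A as reference: OW-B−OW-A = (355, 85, +0.63); OW-C−OW-A = (105, 225, +4.91).
Determinant of the coordinate differences = 355·225 − 105·85 = 70950.
∂h/∂x = [(+0.63)·225 − (+4.91)·85] / 70950 = -0.003884
∂h/∂y = [355·(+4.91) − 105·(+0.63)] / 70950 = +0.02363
|∇h| = √(-0.003884² + 0.02363²) = 0.02395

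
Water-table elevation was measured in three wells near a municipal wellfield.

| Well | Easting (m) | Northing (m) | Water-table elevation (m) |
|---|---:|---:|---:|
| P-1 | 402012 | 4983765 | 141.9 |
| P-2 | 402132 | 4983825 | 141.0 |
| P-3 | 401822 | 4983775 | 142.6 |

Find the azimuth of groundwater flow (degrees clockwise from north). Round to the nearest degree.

030°

With h = a·x + b·y + c and P-1 as origin, the differences give:
  120·a + 60·b = -0.9
  (-190)·a + 10·b = +0.7
Eliminate b (×10 and ×60, subtract): 12600·a = -51.00 → a = ∂h/∂x = -0.004048
Back-substitute: b = ∂h/∂y = -0.006905.
Flow direction (−∇h) has components (+0.004048 E, +0.006905 N).
Azimuth = atan2(E, N) = atan2(+0.004048, +0.006905) = 30.4° ≈ 030°.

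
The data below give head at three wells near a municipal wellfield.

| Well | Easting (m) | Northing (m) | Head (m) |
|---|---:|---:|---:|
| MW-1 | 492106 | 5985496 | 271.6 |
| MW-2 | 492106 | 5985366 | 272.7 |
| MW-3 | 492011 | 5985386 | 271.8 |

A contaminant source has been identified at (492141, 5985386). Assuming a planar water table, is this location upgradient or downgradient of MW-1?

With h = a·x + b·y + c and MW-1 as origin, the differences give:
  0·a + (-130)·b = +1.1
  (-95)·a + (-110)·b = +0.2
Eliminate b (×(-110) and ×(-130), subtract): -12350·a = -95.00 → a = ∂h/∂x = +0.007692
Back-substitute: b = ∂h/∂y = -0.008462.
Head at (492141, 5985386) = 271.6 + (+0.007692)·(35) + (-0.008462)·(-110) = 272.80 m.
That is higher than the 271.6 m at MW-1, so the point is upgradient.

upgradient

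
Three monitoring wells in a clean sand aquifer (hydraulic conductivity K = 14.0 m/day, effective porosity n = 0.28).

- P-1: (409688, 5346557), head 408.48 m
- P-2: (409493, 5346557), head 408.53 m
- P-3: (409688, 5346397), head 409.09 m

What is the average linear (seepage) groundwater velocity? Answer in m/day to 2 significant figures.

0.19 m/day

∂h/∂x = (408.53 − 408.48) / (409493 − 409688) = -0.0002564
∂h/∂y = (409.09 − 408.48) / (5346397 − 5346557) = -0.003812
|∇h| = √(-0.0002564² + -0.003812²) = 0.003821
Seepage velocity v = K·i/n = 14.0 × 0.003821 / 0.28 = 0.191 m/day.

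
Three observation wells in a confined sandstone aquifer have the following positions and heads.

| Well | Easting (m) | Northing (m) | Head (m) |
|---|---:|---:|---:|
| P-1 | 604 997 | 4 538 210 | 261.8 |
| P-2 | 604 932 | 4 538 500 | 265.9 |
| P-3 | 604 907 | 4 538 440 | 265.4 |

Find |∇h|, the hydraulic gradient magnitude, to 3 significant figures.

0.0151

With h = a·x + b·y + c and P-1 as origin, the differences give:
  (-65)·a + 290·b = +4.1
  (-90)·a + 230·b = +3.6
Eliminate b (×230 and ×290, subtract): 11150·a = -101.00 → a = ∂h/∂x = -0.009058
Back-substitute: b = ∂h/∂y = +0.01211.
|∇h| = √(-0.009058² + 0.01211²) = 0.01512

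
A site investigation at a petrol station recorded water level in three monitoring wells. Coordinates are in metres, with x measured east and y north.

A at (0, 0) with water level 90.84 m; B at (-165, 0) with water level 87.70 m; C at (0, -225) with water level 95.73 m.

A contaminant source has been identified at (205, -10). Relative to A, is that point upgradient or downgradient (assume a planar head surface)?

upgradient

∂h/∂x = (87.70 − 90.84) / (-165 − 0) = +0.01903
∂h/∂y = (95.73 − 90.84) / (-225 − 0) = -0.02173
Head at (205, -10) = 90.84 + (+0.01903)·(205) + (-0.02173)·(-10) = 94.96 m.
That is higher than the 90.84 m at A, so the point is upgradient.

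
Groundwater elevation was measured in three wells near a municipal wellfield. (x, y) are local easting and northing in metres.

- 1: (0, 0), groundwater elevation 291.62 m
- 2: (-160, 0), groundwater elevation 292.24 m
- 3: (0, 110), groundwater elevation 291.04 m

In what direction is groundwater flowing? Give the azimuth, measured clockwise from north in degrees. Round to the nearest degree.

∂h/∂x = (292.24 − 291.62) / (-160 − 0) = -0.003875
∂h/∂y = (291.04 − 291.62) / (110 − 0) = -0.005273
Flow direction (−∇h) has components (+0.003875 E, +0.005273 N).
Azimuth = atan2(E, N) = atan2(+0.003875, +0.005273) = 36.3° ≈ 036°.

036°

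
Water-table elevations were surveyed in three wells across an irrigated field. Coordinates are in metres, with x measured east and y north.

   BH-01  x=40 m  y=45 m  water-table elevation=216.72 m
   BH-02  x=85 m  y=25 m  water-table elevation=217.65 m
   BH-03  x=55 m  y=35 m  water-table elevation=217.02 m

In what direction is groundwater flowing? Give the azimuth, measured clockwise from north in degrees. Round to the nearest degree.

Taking BH-01 as reference: BH-02−BH-01 = (45, -20, +0.93); BH-03−BH-01 = (15, -10, +0.30).
Solve a·Δx + b·Δy = Δh: det = 45·(-10) − 15·(-20) = -150.
∂h/∂x = [(+0.93)·(-10) − (+0.30)·(-20)] / -150 = +0.02200
∂h/∂y = [45·(+0.30) − 15·(+0.93)] / -150 = +0.003000
Flow direction (−∇h) has components (-0.02200 E, -0.003000 N).
Azimuth = atan2(E, N) = atan2(-0.02200, -0.003000) = 262.2° ≈ 262°.

262°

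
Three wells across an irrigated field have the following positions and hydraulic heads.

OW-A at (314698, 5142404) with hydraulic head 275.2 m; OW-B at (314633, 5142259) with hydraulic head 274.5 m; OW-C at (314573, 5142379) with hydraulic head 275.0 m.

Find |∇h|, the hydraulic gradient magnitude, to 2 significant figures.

Differences from OW-A: to OW-B (Δx, Δy, Δh) = (-65, -145, -0.7); to OW-C = (-125, -25, -0.2).
Determinant of the coordinate differences = (-65)·(-25) − (-125)·(-145) = -16500.
∂h/∂x = [(-0.7)·(-25) − (-0.2)·(-145)] / -16500 = +0.0006970
∂h/∂y = [(-65)·(-0.2) − (-125)·(-0.7)] / -16500 = +0.004515
|∇h| = √(0.0006970² + 0.004515²) = 0.004568

0.0046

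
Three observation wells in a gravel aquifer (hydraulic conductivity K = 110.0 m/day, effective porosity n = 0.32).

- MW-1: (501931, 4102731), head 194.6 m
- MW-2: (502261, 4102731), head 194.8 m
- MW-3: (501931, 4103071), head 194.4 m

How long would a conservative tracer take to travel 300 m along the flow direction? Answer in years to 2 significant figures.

2.8 years

∂h/∂x = (194.8 − 194.6) / (502261 − 501931) = +0.0006061
∂h/∂y = (194.4 − 194.6) / (4103071 − 4102731) = -0.0005882
|∇h| = √(0.0006061² + -0.0005882²) = 0.0008446
Seepage velocity v = K·i/n = 110.0 × 0.0008446 / 0.32 = 0.2903 m/day.
t = 300 / 0.2903 = 1033 days = 2.83 years.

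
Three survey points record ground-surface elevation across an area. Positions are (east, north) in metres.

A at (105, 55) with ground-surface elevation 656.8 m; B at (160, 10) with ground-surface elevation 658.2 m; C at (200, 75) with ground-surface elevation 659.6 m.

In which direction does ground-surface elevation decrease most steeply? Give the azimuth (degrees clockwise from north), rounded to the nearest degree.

Taking A as reference: B−A = (55, -45, +1.4); C−A = (95, 20, +2.8).
Determinant of the coordinate differences = 55·20 − 95·(-45) = 5375.
∂z/∂x = [(+1.4)·20 − (+2.8)·(-45)] / 5375 = +0.02865
∂z/∂y = [55·(+2.8) − 95·(+1.4)] / 5375 = +0.003907
Steepest decrease is along −∇f: components (-0.02865 E, -0.003907 N).
Azimuth = atan2(-0.02865, -0.003907) = 262.2° ≈ 262°.

262°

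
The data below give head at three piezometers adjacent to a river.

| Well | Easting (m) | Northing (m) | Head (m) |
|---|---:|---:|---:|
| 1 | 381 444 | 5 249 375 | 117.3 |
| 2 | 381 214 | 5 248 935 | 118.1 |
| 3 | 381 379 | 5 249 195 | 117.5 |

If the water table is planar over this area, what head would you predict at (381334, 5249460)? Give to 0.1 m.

117.8 m

Three-point gradient (reference 1): Δ to 2 = (-230, -440, +0.8), Δ to 3 = (-65, -180, +0.2).
∂h/∂x = -0.004375, ∂h/∂y = +0.0004687 (det = 12800).
h(381334, 5249460) = 117.3 + (-0.004375)·(-110) + (+0.0004687)·(85) = 117.3 +0.481 +0.040 = 117.821 m.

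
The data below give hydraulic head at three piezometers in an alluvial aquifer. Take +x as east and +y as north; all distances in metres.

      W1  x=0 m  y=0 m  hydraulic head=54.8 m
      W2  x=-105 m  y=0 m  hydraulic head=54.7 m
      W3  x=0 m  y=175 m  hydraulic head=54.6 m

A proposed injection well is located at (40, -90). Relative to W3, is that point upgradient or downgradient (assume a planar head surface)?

upgradient

∂h/∂x = (54.7 − 54.8) / (-105 − 0) = +0.0009524
∂h/∂y = (54.6 − 54.8) / (175 − 0) = -0.001143
Head at (40, -90) = 54.8 + (+0.0009524)·(40) + (-0.001143)·(-90) = 54.94 m.
That is higher than the 54.6 m at W3, so the point is upgradient.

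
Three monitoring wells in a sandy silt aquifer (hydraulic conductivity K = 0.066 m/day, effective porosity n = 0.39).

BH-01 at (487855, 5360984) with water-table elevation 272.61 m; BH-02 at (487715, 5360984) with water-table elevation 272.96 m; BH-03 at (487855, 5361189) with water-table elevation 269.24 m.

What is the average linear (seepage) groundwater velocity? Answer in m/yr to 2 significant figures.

1.0 m/yr

∂h/∂x = (272.96 − 272.61) / (487715 − 487855) = -0.002500
∂h/∂y = (269.24 − 272.61) / (5361189 − 5360984) = -0.01644
|∇h| = √(-0.002500² + -0.01644²) = 0.01663
Seepage velocity v = K·i/n = 0.066 × 0.01663 / 0.39 = 0.002814 m/day = 1.028 m/yr.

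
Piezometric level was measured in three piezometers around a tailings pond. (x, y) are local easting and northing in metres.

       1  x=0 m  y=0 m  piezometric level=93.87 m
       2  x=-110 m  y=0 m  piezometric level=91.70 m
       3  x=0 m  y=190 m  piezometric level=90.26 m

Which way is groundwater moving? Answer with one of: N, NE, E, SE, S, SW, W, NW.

NW

∂h/∂x = (91.70 − 93.87) / (-110 − 0) = +0.01973
∂h/∂y = (90.26 − 93.87) / (190 − 0) = -0.01900
Flow = −∇h = (-0.01973 east, +0.01900 north), which points northwest.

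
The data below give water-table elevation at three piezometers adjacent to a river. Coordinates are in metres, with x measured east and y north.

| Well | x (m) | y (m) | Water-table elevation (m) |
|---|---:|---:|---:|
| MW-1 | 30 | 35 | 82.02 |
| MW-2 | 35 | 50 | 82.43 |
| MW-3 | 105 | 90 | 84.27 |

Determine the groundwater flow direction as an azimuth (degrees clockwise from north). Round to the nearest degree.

210°

Differences from MW-1: to MW-2 (Δx, Δy, Δh) = (5, 15, +0.41); to MW-3 = (75, 55, +2.25).
Solve a·Δx + b·Δy = Δh: det = 5·55 − 75·15 = -850.
∂h/∂x = [(+0.41)·55 − (+2.25)·15] / -850 = +0.01318
∂h/∂y = [5·(+2.25) − 75·(+0.41)] / -850 = +0.02294
Flow direction (−∇h) has components (-0.01318 E, -0.02294 N).
Azimuth = atan2(E, N) = atan2(-0.01318, -0.02294) = 209.9° ≈ 210°.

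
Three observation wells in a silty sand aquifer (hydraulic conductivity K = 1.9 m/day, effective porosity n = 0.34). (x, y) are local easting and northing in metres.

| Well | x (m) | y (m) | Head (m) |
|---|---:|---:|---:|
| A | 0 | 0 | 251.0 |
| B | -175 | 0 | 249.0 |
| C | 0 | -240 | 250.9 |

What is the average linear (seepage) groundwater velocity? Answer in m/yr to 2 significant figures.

∂h/∂x = (249.0 − 251.0) / (-175 − 0) = +0.01143
∂h/∂y = (250.9 − 251.0) / (-240 − 0) = +0.0004167
|∇h| = √(0.01143² + 0.0004167²) = 0.01144
Seepage velocity v = K·i/n = 1.9 × 0.01144 / 0.34 = 0.06393 m/day = 23.35 m/yr.

23 m/yr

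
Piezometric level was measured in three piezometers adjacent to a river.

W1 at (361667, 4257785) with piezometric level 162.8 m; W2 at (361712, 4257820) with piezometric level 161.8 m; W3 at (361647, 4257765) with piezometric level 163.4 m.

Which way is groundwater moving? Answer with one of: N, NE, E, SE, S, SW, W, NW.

With h = a·x + b·y + c and W1 as origin, the differences give:
  45·a + 35·b = -1.0
  (-20)·a + (-20)·b = +0.6
Eliminate b (×(-20) and ×35, subtract): -200·a = -1.00 → a = ∂h/∂x = +0.005000
Back-substitute: b = ∂h/∂y = -0.03500.
Flow = −∇h = (-0.005000 east, +0.03500 north), which points north.

N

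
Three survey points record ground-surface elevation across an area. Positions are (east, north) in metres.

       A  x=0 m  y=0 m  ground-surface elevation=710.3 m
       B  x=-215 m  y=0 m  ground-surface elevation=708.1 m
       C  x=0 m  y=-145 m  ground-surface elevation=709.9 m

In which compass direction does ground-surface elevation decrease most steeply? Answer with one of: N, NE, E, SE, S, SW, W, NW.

W

∂z/∂x = (708.1 − 710.3) / (-215 − 0) = +0.01023
∂z/∂y = (709.9 − 710.3) / (-145 − 0) = +0.002759
Steepest decrease is along −∇f = (-0.01023 E, -0.002759 N) → west.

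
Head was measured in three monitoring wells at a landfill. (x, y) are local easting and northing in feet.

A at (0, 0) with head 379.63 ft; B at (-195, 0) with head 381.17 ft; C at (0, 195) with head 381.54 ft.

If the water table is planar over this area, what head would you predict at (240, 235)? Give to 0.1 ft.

∂h/∂x = (381.17 − 379.63) / (-195 − 0) = -0.007897
∂h/∂y = (381.54 − 379.63) / (195 − 0) = +0.009795
h(240, 235) = 379.63 + (-0.007897)·(240) + (+0.009795)·(235) = 379.63 -1.895 +2.302 = 380.036 ft.

380.0 ft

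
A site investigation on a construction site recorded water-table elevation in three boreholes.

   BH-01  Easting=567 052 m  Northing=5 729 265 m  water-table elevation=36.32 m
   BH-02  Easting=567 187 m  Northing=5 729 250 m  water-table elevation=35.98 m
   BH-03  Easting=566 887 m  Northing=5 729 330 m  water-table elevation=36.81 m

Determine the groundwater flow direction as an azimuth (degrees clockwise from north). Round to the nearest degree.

With h = a·x + b·y + c and BH-01 as origin, the differences give:
  135·a + (-15)·b = -0.34
  (-165)·a + 65·b = +0.49
Eliminate b (×65 and ×(-15), subtract): 6300·a = -14.750 → a = ∂h/∂x = -0.002341
Back-substitute: b = ∂h/∂y = +0.001595.
Flow direction (−∇h) has components (+0.002341 E, -0.001595 N).
Azimuth = atan2(E, N) = atan2(+0.002341, -0.001595) = 124.3° ≈ 124°.

124°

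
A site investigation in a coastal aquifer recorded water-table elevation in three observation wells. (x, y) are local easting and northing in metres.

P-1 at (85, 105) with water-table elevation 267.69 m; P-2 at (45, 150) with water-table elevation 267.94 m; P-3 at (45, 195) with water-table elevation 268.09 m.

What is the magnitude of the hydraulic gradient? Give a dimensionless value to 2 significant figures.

Differences from P-1: to P-2 (Δx, Δy, Δh) = (-40, 45, +0.25); to P-3 = (-40, 90, +0.40).
Determinant of the coordinate differences = (-40)·90 − (-40)·45 = -1800.
∂h/∂x = [(+0.25)·90 − (+0.40)·45] / -1800 = -0.002500
∂h/∂y = [(-40)·(+0.40) − (-40)·(+0.25)] / -1800 = +0.003333
|∇h| = √(-0.002500² + 0.003333²) = 0.004166

0.0042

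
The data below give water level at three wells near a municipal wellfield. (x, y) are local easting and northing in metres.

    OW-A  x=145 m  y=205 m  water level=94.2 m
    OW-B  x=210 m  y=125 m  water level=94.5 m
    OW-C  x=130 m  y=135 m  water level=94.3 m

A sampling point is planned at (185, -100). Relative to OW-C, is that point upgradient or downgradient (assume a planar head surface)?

Differences from OW-A: to OW-B (Δx, Δy, Δh) = (65, -80, +0.3); to OW-C = (-15, -70, +0.1).
Solve a·Δx + b·Δy = Δh: det = 65·(-70) − (-15)·(-80) = -5750.
∂h/∂x = [(+0.3)·(-70) − (+0.1)·(-80)] / -5750 = +0.002261
∂h/∂y = [65·(+0.1) − (-15)·(+0.3)] / -5750 = -0.001913
Head at (185, -100) = 94.2 + (+0.002261)·(40) + (-0.001913)·(-305) = 94.87 m.
That is higher than the 94.3 m at OW-C, so the point is upgradient.

upgradient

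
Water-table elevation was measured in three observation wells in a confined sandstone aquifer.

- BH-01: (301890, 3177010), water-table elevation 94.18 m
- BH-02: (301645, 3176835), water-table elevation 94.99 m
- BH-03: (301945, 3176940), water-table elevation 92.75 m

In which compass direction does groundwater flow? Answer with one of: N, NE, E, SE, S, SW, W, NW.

Differences from BH-01: to BH-02 (Δx, Δy, Δh) = (-245, -175, +0.81); to BH-03 = (55, -70, -1.43).
Solve a·Δx + b·Δy = Δh: det = (-245)·(-70) − 55·(-175) = 26775.
∂h/∂x = [(+0.81)·(-70) − (-1.43)·(-175)] / 26775 = -0.01146
∂h/∂y = [(-245)·(-1.43) − 55·(+0.81)] / 26775 = +0.01142
Flow = −∇h = (+0.01146 east, -0.01142 north), which points southeast.

SE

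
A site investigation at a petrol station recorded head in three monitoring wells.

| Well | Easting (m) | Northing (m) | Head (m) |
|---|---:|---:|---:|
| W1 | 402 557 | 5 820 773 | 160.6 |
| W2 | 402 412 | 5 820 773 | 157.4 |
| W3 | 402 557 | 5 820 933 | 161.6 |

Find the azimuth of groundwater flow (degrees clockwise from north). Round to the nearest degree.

254°

∂h/∂x = (157.4 − 160.6) / (402412 − 402557) = +0.02207
∂h/∂y = (161.6 − 160.6) / (5820933 − 5820773) = +0.006250
Flow direction (−∇h) has components (-0.02207 E, -0.006250 N).
Azimuth = atan2(E, N) = atan2(-0.02207, -0.006250) = 254.2° ≈ 254°.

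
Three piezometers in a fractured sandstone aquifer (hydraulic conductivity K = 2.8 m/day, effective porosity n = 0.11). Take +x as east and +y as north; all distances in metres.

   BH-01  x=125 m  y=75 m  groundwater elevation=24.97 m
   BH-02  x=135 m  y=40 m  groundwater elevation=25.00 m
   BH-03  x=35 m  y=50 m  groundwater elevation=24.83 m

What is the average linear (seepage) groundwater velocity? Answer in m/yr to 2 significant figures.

Differences from BH-01: to BH-02 (Δx, Δy, Δh) = (10, -35, +0.03); to BH-03 = (-90, -25, -0.14).
Determinant of the coordinate differences = 10·(-25) − (-90)·(-35) = -3400.
∂h/∂x = [(+0.03)·(-25) − (-0.14)·(-35)] / -3400 = +0.001662
∂h/∂y = [10·(-0.14) − (-90)·(+0.03)] / -3400 = -0.0003824
|∇h| = √(0.001662² + -0.0003824²) = 0.001705
Seepage velocity v = K·i/n = 2.8 × 0.001705 / 0.11 = 0.0434 m/day = 15.85 m/yr.

16 m/yr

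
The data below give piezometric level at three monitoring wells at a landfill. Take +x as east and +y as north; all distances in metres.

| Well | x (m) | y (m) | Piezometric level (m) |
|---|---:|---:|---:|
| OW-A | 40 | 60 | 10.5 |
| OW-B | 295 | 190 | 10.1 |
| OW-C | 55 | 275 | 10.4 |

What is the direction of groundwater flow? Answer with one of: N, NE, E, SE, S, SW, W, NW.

With h = a·x + b·y + c and OW-A as origin, the differences give:
  255·a + 130·b = -0.4
  15·a + 215·b = -0.1
Eliminate b (×215 and ×130, subtract): 52875·a = -73.00 → a = ∂h/∂x = -0.001381
Back-substitute: b = ∂h/∂y = -0.0003688.
Flow = −∇h = (+0.001381 east, +0.0003688 north), which points east.

E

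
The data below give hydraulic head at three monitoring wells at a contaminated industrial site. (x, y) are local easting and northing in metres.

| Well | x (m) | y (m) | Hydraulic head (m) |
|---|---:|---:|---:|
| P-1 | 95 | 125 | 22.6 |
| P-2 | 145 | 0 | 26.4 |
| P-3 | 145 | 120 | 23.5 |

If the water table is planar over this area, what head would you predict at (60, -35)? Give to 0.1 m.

Differences from P-1: to P-2 (Δx, Δy, Δh) = (50, -125, +3.8); to P-3 = (50, -5, +0.9).
Determinant of the coordinate differences = 50·(-5) − 50·(-125) = 6000.
∂h/∂x = [(+3.8)·(-5) − (+0.9)·(-125)] / 6000 = +0.01558
∂h/∂y = [50·(+0.9) − 50·(+3.8)] / 6000 = -0.02417
h(60, -35) = 22.6 + (+0.01558)·(-35) + (-0.02417)·(-160) = 22.6 -0.545 +3.867 = 25.921 m.

25.9 m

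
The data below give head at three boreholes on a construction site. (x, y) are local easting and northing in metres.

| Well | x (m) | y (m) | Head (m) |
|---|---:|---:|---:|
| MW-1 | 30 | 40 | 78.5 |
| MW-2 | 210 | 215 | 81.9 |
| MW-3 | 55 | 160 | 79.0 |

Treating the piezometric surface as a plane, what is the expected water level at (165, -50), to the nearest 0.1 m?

81.0 m

Three-point gradient (reference MW-1): Δ to MW-2 = (180, 175, +3.4), Δ to MW-3 = (25, 120, +0.5).
∂h/∂x = +0.01861, ∂h/∂y = +0.0002903 (det = 17225).
h(165, -50) = 78.5 + (+0.01861)·(135) + (+0.0002903)·(-90) = 78.5 +2.512 -0.026 = 80.986 m.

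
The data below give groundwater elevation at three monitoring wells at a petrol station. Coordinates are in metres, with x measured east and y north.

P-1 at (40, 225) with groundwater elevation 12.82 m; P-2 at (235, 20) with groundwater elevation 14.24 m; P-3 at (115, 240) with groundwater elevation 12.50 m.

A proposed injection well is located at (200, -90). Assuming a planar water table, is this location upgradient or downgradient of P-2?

With h = a·x + b·y + c and P-1 as origin, the differences give:
  195·a + (-205)·b = +1.42
  75·a + 15·b = -0.32
Eliminate b (×15 and ×(-205), subtract): 18300·a = -44.300 → a = ∂h/∂x = -0.002421
Back-substitute: b = ∂h/∂y = -0.009230.
Head at (200, -90) = 12.82 + (-0.002421)·(160) + (-0.009230)·(-315) = 15.34 m.
That is higher than the 14.24 m at P-2, so the point is upgradient.

upgradient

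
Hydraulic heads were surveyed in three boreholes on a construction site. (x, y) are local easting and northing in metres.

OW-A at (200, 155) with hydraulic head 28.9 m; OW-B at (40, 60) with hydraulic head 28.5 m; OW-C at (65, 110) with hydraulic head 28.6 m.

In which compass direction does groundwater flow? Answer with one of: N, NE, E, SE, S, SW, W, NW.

SW

Three-point gradient (reference OW-A): Δ to OW-B = (-160, -95, -0.4), Δ to OW-C = (-135, -45, -0.3).
∂h/∂x = +0.001867, ∂h/∂y = +0.001067 (det = -5625).
Flow = −∇h = (-0.001867 east, -0.001067 north), which points southwest.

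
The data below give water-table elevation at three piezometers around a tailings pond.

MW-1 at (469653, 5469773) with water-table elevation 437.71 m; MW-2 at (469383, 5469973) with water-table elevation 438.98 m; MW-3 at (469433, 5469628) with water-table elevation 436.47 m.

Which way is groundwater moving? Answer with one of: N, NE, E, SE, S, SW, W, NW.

S

Taking MW-1 as reference: MW-2−MW-1 = (-270, 200, +1.27); MW-3−MW-1 = (-220, -145, -1.24).
Solve a·Δx + b·Δy = Δh: det = (-270)·(-145) − (-220)·200 = 83150.
∂h/∂x = [(+1.27)·(-145) − (-1.24)·200] / 83150 = +0.0007679
∂h/∂y = [(-270)·(-1.24) − (-220)·(+1.27)] / 83150 = +0.007387
Flow = −∇h = (-0.0007679 east, -0.007387 north), which points south.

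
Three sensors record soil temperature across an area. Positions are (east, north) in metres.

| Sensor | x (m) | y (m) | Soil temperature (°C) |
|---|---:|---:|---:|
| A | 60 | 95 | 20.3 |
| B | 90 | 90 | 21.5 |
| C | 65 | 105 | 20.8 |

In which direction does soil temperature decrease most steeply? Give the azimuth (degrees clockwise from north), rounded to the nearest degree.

With T = a·x + b·y + c and A as origin, the differences give:
  30·a + (-5)·b = +1.2
  5·a + 10·b = +0.5
Eliminate b (×10 and ×(-5), subtract): 325·a = 14.50 → a = ∂T/∂x = +0.04462
Back-substitute: b = ∂T/∂y = +0.02769.
Steepest decrease is along −∇f: components (-0.04462 E, -0.02769 N).
Azimuth = atan2(-0.04462, -0.02769) = 238.2° ≈ 238°.

238°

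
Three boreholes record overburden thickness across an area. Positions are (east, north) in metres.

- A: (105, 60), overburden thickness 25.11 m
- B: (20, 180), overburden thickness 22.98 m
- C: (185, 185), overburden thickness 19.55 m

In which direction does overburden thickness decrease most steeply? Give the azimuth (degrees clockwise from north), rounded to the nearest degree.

Differences from A: to B (Δx, Δy, Δh) = (-85, 120, -2.13); to C = (80, 125, -5.56).
Determinant of the coordinate differences = (-85)·125 − 80·120 = -20225.
∂d/∂x = [(-2.13)·125 − (-5.56)·120] / -20225 = -0.01982
∂d/∂y = [(-85)·(-5.56) − 80·(-2.13)] / -20225 = -0.03179
Steepest decrease is along −∇f: components (+0.01982 E, +0.03179 N).
Azimuth = atan2(+0.01982, +0.03179) = 31.9° ≈ 032°.

032°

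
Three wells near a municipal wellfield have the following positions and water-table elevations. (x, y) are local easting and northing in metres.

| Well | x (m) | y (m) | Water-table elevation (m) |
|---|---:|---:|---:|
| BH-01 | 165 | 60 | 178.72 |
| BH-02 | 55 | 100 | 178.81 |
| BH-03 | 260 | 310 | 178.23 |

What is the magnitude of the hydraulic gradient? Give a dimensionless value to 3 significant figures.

With h = a·x + b·y + c and BH-01 as origin, the differences give:
  (-110)·a + 40·b = +0.09
  95·a + 250·b = -0.49
Eliminate b (×250 and ×40, subtract): -31300·a = 42.100 → a = ∂h/∂x = -0.001345
Back-substitute: b = ∂h/∂y = -0.001449.
|∇h| = √(-0.001345² + -0.001449²) = 0.001977

0.00198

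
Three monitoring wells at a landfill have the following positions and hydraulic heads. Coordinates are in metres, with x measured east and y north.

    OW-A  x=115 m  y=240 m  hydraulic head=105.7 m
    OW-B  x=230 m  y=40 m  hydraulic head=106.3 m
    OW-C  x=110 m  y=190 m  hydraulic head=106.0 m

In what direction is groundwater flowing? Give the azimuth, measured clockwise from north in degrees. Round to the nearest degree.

039°

With h = a·x + b·y + c and OW-A as origin, the differences give:
  115·a + (-200)·b = +0.6
  (-5)·a + (-50)·b = +0.3
Eliminate b (×(-50) and ×(-200), subtract): -6750·a = 30.00 → a = ∂h/∂x = -0.004444
Back-substitute: b = ∂h/∂y = -0.005556.
Flow direction (−∇h) has components (+0.004444 E, +0.005556 N).
Azimuth = atan2(E, N) = atan2(+0.004444, +0.005556) = 38.7° ≈ 039°.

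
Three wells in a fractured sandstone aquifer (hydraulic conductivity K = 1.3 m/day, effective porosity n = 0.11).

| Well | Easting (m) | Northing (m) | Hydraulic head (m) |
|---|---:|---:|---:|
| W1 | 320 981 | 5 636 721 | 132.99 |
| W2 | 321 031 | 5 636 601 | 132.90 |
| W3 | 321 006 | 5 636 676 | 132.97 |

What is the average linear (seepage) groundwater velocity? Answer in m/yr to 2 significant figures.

12 m/yr

With h = a·x + b·y + c and W1 as origin, the differences give:
  50·a + (-120)·b = -0.09
  25·a + (-45)·b = -0.02
Eliminate b (×(-45) and ×(-120), subtract): 750·a = 1.650 → a = ∂h/∂x = +0.002200
Back-substitute: b = ∂h/∂y = +0.001667.
|∇h| = √(0.002200² + 0.001667²) = 0.00276
Seepage velocity v = K·i/n = 1.3 × 0.00276 / 0.11 = 0.03262 m/day = 11.91 m/yr.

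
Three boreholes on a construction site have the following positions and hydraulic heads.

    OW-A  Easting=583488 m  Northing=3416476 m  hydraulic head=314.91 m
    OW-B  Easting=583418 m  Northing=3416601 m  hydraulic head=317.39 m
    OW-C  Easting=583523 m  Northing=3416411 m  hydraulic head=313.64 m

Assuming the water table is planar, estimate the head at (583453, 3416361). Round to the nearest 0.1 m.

Differences from OW-A: to OW-B (Δx, Δy, Δh) = (-70, 125, +2.48); to OW-C = (35, -65, -1.27).
Solve a·Δx + b·Δy = Δh: det = (-70)·(-65) − 35·125 = 175.
∂h/∂x = [(+2.48)·(-65) − (-1.27)·125] / 175 = -0.01400
∂h/∂y = [(-70)·(-1.27) − 35·(+2.48)] / 175 = +0.01200
h(583453, 3416361) = 314.91 + (-0.01400)·(-35) + (+0.01200)·(-115) = 314.91 +0.490 -1.380 = 314.020 m.

314.0 m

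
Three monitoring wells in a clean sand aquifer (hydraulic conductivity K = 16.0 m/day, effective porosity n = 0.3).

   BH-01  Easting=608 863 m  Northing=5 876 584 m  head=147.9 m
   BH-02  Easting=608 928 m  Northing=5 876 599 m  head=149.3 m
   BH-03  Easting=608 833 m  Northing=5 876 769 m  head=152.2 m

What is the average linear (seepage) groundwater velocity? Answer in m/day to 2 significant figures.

Three-point gradient (reference BH-01): Δ to BH-02 = (65, 15, +1.4), Δ to BH-03 = (-30, 185, +4.3).
∂h/∂x = +0.01559, ∂h/∂y = +0.02577 (det = 12475).
|∇h| = √(0.01559² + 0.02577²) = 0.03012
Seepage velocity v = K·i/n = 16.0 × 0.03012 / 0.3 = 1.606 m/day.

1.6 m/day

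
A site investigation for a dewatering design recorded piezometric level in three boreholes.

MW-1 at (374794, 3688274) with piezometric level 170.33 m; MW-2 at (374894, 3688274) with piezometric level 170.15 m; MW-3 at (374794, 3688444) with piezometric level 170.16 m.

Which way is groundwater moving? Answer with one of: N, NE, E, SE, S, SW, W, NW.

∂h/∂x = (170.15 − 170.33) / (374894 − 374794) = -0.001800
∂h/∂y = (170.16 − 170.33) / (3688444 − 3688274) = -0.001000
Flow = −∇h = (+0.001800 east, +0.001000 north), which points northeast.

NE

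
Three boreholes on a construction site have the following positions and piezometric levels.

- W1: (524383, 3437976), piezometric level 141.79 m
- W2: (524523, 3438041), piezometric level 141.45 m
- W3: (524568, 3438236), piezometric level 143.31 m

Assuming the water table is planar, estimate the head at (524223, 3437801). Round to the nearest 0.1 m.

141.0 m

Taking W1 as reference: W2−W1 = (140, 65, -0.34); W3−W1 = (185, 260, +1.52).
Solve a·Δx + b·Δy = Δh: det = 140·260 − 185·65 = 24375.
∂h/∂x = [(-0.34)·260 − (+1.52)·65] / 24375 = -0.007680
∂h/∂y = [140·(+1.52) − 185·(-0.34)] / 24375 = +0.01131
h(524223, 3437801) = 141.79 + (-0.007680)·(-160) + (+0.01131)·(-175) = 141.79 +1.229 -1.979 = 141.039 m.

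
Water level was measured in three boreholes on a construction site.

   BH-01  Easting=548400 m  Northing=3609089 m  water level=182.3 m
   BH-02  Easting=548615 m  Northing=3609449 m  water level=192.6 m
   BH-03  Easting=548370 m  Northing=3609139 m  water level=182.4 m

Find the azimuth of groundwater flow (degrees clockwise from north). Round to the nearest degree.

235°

With h = a·x + b·y + c and BH-01 as origin, the differences give:
  215·a + 360·b = +10.3
  (-30)·a + 50·b = +0.1
Eliminate b (×50 and ×360, subtract): 21550·a = 479.00 → a = ∂h/∂x = +0.02223
Back-substitute: b = ∂h/∂y = +0.01534.
Flow direction (−∇h) has components (-0.02223 E, -0.01534 N).
Azimuth = atan2(E, N) = atan2(-0.02223, -0.01534) = 235.4° ≈ 235°.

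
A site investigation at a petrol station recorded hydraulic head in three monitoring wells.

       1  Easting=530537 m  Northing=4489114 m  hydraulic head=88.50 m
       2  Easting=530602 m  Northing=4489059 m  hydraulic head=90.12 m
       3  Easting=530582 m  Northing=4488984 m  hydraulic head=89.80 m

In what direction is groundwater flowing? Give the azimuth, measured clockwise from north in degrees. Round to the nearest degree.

Differences from 1: to 2 (Δx, Δy, Δh) = (65, -55, +1.62); to 3 = (45, -130, +1.30).
Determinant of the coordinate differences = 65·(-130) − 45·(-55) = -5975.
∂h/∂x = [(+1.62)·(-130) − (+1.30)·(-55)] / -5975 = +0.02328
∂h/∂y = [65·(+1.30) − 45·(+1.62)] / -5975 = -0.001941
Flow direction (−∇h) has components (-0.02328 E, +0.001941 N).
Azimuth = atan2(E, N) = atan2(-0.02328, +0.001941) = 274.8° ≈ 275°.

275°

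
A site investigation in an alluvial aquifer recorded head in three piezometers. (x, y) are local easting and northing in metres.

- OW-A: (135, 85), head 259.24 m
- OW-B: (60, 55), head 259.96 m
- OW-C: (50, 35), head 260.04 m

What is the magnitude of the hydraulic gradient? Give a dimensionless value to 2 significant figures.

Taking OW-A as reference: OW-B−OW-A = (-75, -30, +0.72); OW-C−OW-A = (-85, -50, +0.80).
Determinant of the coordinate differences = (-75)·(-50) − (-85)·(-30) = 1200.
∂h/∂x = [(+0.72)·(-50) − (+0.80)·(-30)] / 1200 = -0.010000
∂h/∂y = [(-75)·(+0.80) − (-85)·(+0.72)] / 1200 = +0.0010000
|∇h| = √(-0.010000² + 0.0010000²) = 0.01005

0.010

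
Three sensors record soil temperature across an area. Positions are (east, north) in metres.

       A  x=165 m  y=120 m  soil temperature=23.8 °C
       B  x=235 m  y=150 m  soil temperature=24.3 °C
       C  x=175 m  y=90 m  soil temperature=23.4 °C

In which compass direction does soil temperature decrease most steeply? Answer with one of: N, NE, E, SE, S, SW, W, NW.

S

Three-point gradient (reference A): Δ to B = (70, 30, +0.5), Δ to C = (10, -30, -0.4).
∂T/∂x = +0.001250, ∂T/∂y = +0.01375 (det = -2400).
Steepest decrease is along −∇f = (-0.001250 E, -0.01375 N) → south.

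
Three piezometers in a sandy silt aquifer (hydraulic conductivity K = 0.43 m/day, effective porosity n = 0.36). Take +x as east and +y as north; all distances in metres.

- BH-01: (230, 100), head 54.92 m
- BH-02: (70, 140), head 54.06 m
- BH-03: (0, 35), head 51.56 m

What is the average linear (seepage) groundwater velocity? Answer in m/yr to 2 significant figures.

8.7 m/yr

Taking BH-01 as reference: BH-02−BH-01 = (-160, 40, -0.86); BH-03−BH-01 = (-230, -65, -3.36).
Solve a·Δx + b·Δy = Δh: det = (-160)·(-65) − (-230)·40 = 19600.
∂h/∂x = [(-0.86)·(-65) − (-3.36)·40] / 19600 = +0.009709
∂h/∂y = [(-160)·(-3.36) − (-230)·(-0.86)] / 19600 = +0.01734
|∇h| = √(0.009709² + 0.01734²) = 0.01987
Seepage velocity v = K·i/n = 0.43 × 0.01987 / 0.36 = 0.02373 m/day = 8.667 m/yr.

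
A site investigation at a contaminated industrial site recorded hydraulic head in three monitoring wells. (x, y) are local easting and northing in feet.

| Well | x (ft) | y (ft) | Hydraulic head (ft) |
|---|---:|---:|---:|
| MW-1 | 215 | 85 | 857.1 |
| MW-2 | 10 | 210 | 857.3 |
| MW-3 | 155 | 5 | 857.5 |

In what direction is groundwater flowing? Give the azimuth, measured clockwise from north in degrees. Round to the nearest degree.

With h = a·x + b·y + c and MW-1 as origin, the differences give:
  (-205)·a + 125·b = +0.2
  (-60)·a + (-80)·b = +0.4
Eliminate b (×(-80) and ×125, subtract): 23900·a = -66.00 → a = ∂h/∂x = -0.002762
Back-substitute: b = ∂h/∂y = -0.002929.
Flow direction (−∇h) has components (+0.002762 E, +0.002929 N).
Azimuth = atan2(E, N) = atan2(+0.002762, +0.002929) = 43.3° ≈ 043°.

043°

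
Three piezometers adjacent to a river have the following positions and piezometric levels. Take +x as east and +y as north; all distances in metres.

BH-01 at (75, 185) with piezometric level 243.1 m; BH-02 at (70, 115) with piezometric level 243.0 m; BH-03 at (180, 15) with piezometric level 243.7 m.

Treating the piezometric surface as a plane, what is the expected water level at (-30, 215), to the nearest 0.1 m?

242.4 m

Taking BH-01 as reference: BH-02−BH-01 = (-5, -70, -0.1); BH-03−BH-01 = (105, -170, +0.6).
Determinant of the coordinate differences = (-5)·(-170) − 105·(-70) = 8200.
∂h/∂x = [(-0.1)·(-170) − (+0.6)·(-70)] / 8200 = +0.007195
∂h/∂y = [(-5)·(+0.6) − 105·(-0.1)] / 8200 = +0.0009146
h(-30, 215) = 243.1 + (+0.007195)·(-105) + (+0.0009146)·(30) = 243.1 -0.755 +0.027 = 242.372 m.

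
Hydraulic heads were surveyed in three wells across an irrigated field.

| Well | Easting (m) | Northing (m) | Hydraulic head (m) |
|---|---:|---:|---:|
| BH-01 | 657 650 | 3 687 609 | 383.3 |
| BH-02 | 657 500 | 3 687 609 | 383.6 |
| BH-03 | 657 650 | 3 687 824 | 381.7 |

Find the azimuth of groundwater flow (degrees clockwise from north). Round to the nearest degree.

015°

∂h/∂x = (383.6 − 383.3) / (657500 − 657650) = -0.002000
∂h/∂y = (381.7 − 383.3) / (3687824 − 3687609) = -0.007442
Flow direction (−∇h) has components (+0.002000 E, +0.007442 N).
Azimuth = atan2(E, N) = atan2(+0.002000, +0.007442) = 15.0° ≈ 015°.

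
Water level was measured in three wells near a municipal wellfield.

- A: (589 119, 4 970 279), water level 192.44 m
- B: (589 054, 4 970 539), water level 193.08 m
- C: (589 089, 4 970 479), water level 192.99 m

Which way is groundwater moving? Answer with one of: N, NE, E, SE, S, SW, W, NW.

SW

Differences from A: to B (Δx, Δy, Δh) = (-65, 260, +0.64); to C = (-30, 200, +0.55).
Determinant of the coordinate differences = (-65)·200 − (-30)·260 = -5200.
∂h/∂x = [(+0.64)·200 − (+0.55)·260] / -5200 = +0.002885
∂h/∂y = [(-65)·(+0.55) − (-30)·(+0.64)] / -5200 = +0.003183
Flow = −∇h = (-0.002885 east, -0.003183 north), which points southwest.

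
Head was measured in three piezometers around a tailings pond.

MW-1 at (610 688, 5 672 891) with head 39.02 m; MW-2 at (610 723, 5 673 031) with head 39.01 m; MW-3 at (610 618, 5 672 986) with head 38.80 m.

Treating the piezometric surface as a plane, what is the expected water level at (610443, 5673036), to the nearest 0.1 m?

38.4 m

Taking MW-1 as reference: MW-2−MW-1 = (35, 140, -0.01); MW-3−MW-1 = (-70, 95, -0.22).
Solve a·Δx + b·Δy = Δh: det = 35·95 − (-70)·140 = 13125.
∂h/∂x = [(-0.01)·95 − (-0.22)·140] / 13125 = +0.002274
∂h/∂y = [35·(-0.22) − (-70)·(-0.01)] / 13125 = -0.0006400
h(610443, 5673036) = 39.02 + (+0.002274)·(-245) + (-0.0006400)·(145) = 39.02 -0.557 -0.093 = 38.370 m.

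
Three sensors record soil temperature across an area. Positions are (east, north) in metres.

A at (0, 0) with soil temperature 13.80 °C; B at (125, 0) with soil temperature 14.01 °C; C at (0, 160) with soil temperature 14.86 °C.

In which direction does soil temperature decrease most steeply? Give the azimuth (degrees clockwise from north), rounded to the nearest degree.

194°

∂T/∂x = (14.01 − 13.80) / (125 − 0) = +0.001680
∂T/∂y = (14.86 − 13.80) / (160 − 0) = +0.006625
Steepest decrease is along −∇f: components (-0.001680 E, -0.006625 N).
Azimuth = atan2(-0.001680, -0.006625) = 194.2° ≈ 194°.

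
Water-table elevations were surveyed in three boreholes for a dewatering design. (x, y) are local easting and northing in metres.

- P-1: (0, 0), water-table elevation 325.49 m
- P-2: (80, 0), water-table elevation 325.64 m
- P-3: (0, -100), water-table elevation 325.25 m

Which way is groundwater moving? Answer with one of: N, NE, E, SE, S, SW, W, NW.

∂h/∂x = (325.64 − 325.49) / (80 − 0) = +0.001875
∂h/∂y = (325.25 − 325.49) / (-100 − 0) = +0.002400
Flow = −∇h = (-0.001875 east, -0.002400 north), which points southwest.

SW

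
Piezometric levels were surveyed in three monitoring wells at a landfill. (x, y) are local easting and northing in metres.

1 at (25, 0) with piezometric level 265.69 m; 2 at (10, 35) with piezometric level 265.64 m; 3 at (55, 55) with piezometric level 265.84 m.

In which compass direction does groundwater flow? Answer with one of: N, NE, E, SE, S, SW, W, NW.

W

Three-point gradient (reference 1): Δ to 2 = (-15, 35, -0.05), Δ to 3 = (30, 55, +0.15).
∂h/∂x = +0.004267, ∂h/∂y = +0.0004000 (det = -1875).
Flow = −∇h = (-0.004267 east, -0.0004000 north), which points west.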